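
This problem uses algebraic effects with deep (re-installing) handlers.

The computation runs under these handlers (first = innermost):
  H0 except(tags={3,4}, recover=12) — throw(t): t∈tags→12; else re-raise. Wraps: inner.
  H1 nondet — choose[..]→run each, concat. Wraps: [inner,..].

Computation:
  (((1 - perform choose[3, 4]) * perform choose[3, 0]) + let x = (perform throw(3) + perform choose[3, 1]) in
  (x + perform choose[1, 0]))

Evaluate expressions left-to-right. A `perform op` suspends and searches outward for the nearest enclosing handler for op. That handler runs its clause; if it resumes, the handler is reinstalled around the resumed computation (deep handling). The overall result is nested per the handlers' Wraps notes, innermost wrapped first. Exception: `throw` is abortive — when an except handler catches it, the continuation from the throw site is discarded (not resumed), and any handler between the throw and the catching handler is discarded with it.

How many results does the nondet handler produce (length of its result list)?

Working:
choose[3, 4] @ H1
  branch[0] choose=3:
    choose[3, 0] @ H1
      branch[0] choose=3:
        throw(3) @ H0 caught ⇒ 12
        H1 returns [12]
      branch[1] choose=0:
        throw(3) @ H0 caught ⇒ 12
        H1 returns [12]
  branch[1] choose=4:
    choose[3, 0] @ H1
      branch[0] choose=3:
        throw(3) @ H0 caught ⇒ 12
        H1 returns [12]
      branch[1] choose=0:
        throw(3) @ H0 caught ⇒ 12
        H1 returns [12]
= [12, 12, 12, 12]

Answer: 4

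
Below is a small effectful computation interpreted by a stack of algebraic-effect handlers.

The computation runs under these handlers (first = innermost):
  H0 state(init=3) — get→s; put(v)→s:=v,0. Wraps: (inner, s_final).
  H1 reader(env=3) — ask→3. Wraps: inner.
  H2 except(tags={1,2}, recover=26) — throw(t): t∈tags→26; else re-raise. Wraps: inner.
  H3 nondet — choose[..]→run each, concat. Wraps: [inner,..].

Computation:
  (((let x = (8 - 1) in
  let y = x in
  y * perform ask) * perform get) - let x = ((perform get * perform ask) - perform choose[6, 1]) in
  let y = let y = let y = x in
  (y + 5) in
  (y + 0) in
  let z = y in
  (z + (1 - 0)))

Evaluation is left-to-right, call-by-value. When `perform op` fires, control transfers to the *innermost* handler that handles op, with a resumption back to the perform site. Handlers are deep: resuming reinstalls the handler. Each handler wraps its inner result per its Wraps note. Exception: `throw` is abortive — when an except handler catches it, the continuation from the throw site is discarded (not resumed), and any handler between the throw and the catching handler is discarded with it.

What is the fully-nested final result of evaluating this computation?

Working:
ask @ H1 ⇒ 3
get @ H0 ⇒ 3
get @ H0 ⇒ 3
ask @ H1 ⇒ 3
choose[6, 1] @ H3
  branch[0] choose=6:
    H0 returns (54, 3)
    H1 returns (54, 3)
    H2 returns (54, 3)
    H3 returns [(54, 3)]
  branch[1] choose=1:
    H0 returns (49, 3)
    H1 returns (49, 3)
    H2 returns (49, 3)
    H3 returns [(49, 3)]
= [(54, 3), (49, 3)]

Answer: [(54, 3), (49, 3)]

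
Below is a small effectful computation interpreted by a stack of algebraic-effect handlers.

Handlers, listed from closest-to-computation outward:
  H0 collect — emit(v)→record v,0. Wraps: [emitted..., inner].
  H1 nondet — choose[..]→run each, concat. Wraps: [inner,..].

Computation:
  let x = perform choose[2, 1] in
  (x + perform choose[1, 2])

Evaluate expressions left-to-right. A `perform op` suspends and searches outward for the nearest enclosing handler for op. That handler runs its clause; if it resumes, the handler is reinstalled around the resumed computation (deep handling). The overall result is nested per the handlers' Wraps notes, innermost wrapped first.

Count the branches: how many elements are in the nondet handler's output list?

Answer: 4

Evaluation trace:
choose[2, 1] @ H1
  branch[0] choose=2:
    choose[1, 2] @ H1
      branch[0] choose=1:
        H0 returns [3]
        H1 returns [[3]]
      branch[1] choose=2:
        H0 returns [4]
        H1 returns [[4]]
  branch[1] choose=1:
    choose[1, 2] @ H1
      branch[0] choose=1:
        H0 returns [2]
        H1 returns [[2]]
      branch[1] choose=2:
        H0 returns [3]
        H1 returns [[3]]
= [[3], [4], [2], [3]]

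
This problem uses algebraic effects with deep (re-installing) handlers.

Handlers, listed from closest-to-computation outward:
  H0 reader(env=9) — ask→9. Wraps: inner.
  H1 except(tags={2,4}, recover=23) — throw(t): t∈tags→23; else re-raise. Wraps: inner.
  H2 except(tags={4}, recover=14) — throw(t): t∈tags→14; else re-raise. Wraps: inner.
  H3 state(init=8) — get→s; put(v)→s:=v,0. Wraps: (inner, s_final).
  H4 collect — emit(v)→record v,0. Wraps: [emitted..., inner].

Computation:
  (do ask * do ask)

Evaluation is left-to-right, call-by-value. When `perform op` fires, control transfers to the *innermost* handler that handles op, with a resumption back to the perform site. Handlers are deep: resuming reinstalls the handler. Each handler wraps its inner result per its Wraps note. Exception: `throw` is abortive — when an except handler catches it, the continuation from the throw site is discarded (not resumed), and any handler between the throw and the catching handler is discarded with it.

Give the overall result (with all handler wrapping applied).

Step-by-step:
ask @ H0 ⇒ 9
ask @ H0 ⇒ 9
H0 returns 81
H1 returns 81
H2 returns 81
H3 returns (81, 8)
H4 returns [(81, 8)]
= [(81, 8)]

Answer: [(81, 8)]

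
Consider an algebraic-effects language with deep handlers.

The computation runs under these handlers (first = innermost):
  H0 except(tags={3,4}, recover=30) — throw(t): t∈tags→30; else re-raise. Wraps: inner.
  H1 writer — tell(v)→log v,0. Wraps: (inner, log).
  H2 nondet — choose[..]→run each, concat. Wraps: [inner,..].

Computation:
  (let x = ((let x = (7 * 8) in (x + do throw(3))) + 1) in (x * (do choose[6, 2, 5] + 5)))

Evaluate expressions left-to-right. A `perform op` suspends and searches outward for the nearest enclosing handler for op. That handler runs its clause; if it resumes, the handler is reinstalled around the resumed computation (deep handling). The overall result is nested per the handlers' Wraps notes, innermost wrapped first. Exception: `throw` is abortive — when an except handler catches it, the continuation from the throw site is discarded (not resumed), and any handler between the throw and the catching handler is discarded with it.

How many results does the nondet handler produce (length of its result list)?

Working:
throw(3) @ H0 caught ⇒ 30
H1 returns (30, ())
H2 returns [(30, ())]
= [(30, ())]

Answer: 1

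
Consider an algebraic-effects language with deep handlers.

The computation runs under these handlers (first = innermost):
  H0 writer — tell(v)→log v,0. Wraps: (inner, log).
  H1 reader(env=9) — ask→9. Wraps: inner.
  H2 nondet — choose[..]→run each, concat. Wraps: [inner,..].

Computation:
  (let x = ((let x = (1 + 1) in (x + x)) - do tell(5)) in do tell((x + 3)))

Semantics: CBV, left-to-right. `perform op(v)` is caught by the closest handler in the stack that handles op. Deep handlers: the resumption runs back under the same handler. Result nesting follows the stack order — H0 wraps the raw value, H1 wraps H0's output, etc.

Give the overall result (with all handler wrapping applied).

Answer: [(0, (5, 7))]

Evaluation trace:
tell(5) @ H0 ⇒ log+=5
tell(7) @ H0 ⇒ log+=7
H0 returns (0, (5, 7))
H1 returns (0, (5, 7))
H2 returns [(0, (5, 7))]
= [(0, (5, 7))]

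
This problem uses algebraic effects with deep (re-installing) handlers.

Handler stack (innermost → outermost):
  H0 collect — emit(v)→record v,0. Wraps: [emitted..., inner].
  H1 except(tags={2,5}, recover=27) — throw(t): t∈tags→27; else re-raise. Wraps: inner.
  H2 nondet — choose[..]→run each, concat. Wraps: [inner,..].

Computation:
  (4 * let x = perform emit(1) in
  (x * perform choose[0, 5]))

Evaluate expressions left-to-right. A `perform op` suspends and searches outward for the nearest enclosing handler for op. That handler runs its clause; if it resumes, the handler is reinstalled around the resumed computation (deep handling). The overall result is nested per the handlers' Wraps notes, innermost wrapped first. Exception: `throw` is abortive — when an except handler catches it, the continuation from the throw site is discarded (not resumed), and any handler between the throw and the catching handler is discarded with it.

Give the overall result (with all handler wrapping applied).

Answer: [[1, 0], [1, 0]]

Step-by-step:
emit(1) @ H0 ⇒ out+=1
choose[0, 5] @ H2
  branch[0] choose=0:
    H0 returns [1, 0]
    H1 returns [1, 0]
    H2 returns [[1, 0]]
  branch[1] choose=5:
    H0 returns [1, 0]
    H1 returns [1, 0]
    H2 returns [[1, 0]]
= [[1, 0], [1, 0]]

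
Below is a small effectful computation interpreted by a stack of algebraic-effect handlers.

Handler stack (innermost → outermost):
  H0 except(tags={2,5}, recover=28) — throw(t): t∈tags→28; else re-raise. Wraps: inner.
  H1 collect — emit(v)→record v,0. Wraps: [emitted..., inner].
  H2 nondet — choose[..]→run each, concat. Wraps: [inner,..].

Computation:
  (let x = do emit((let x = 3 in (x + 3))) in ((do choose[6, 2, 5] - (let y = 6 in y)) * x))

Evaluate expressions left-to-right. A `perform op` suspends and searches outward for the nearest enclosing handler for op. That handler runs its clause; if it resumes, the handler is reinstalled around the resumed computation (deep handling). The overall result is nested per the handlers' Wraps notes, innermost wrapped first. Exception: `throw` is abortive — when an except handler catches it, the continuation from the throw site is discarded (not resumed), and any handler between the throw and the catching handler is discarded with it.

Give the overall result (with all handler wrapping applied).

Working:
emit(6) @ H1 ⇒ out+=6
choose[6, 2, 5] @ H2
  branch[0] choose=6:
    H0 returns 0
    H1 returns [6, 0]
    H2 returns [[6, 0]]
  branch[1] choose=2:
    H0 returns 0
    H1 returns [6, 0]
    H2 returns [[6, 0]]
  branch[2] choose=5:
    H0 returns 0
    H1 returns [6, 0]
    H2 returns [[6, 0]]
= [[6, 0], [6, 0], [6, 0]]

Answer: [[6, 0], [6, 0], [6, 0]]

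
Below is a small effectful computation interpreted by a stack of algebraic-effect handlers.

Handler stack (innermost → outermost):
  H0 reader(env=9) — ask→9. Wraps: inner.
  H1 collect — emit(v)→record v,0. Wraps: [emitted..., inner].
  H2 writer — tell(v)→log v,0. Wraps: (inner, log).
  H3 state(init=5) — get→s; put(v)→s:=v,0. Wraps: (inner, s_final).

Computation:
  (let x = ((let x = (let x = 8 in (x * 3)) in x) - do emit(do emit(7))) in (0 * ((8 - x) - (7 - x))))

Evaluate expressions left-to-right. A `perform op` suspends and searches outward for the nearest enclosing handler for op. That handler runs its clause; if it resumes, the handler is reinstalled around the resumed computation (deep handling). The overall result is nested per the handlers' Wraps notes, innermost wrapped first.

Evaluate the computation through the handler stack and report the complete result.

Answer: (([7, 0, 0], ()), 5)

Evaluation trace:
emit(7) @ H1 ⇒ out+=7
emit(0) @ H1 ⇒ out+=0
H0 returns 0
H1 returns [7, 0, 0]
H2 returns ([7, 0, 0], ())
H3 returns (([7, 0, 0], ()), 5)
= (([7, 0, 0], ()), 5)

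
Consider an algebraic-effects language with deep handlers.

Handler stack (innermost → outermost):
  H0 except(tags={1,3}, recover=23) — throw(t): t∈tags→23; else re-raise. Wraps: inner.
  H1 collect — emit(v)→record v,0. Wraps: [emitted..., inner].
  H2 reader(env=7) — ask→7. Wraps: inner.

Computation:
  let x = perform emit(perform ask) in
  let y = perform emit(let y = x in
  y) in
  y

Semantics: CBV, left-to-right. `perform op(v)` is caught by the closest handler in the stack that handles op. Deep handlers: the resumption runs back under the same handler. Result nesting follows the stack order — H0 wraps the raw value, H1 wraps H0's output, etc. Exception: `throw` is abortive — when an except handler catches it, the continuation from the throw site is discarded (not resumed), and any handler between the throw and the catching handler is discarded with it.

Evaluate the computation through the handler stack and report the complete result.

Working:
ask @ H2 ⇒ 7
emit(7) @ H1 ⇒ out+=7
emit(0) @ H1 ⇒ out+=0
H0 returns 0
H1 returns [7, 0, 0]
H2 returns [7, 0, 0]
= [7, 0, 0]

Answer: [7, 0, 0]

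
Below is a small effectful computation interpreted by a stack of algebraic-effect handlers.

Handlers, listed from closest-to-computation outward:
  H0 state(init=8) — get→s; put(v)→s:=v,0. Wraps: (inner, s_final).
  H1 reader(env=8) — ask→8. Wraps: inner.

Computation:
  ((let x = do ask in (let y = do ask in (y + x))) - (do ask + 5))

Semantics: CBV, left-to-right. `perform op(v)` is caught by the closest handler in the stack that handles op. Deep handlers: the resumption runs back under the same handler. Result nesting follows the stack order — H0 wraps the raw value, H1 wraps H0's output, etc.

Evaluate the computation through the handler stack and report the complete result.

Answer: (3, 8)

Working:
ask @ H1 ⇒ 8
ask @ H1 ⇒ 8
ask @ H1 ⇒ 8
H0 returns (3, 8)
H1 returns (3, 8)
= (3, 8)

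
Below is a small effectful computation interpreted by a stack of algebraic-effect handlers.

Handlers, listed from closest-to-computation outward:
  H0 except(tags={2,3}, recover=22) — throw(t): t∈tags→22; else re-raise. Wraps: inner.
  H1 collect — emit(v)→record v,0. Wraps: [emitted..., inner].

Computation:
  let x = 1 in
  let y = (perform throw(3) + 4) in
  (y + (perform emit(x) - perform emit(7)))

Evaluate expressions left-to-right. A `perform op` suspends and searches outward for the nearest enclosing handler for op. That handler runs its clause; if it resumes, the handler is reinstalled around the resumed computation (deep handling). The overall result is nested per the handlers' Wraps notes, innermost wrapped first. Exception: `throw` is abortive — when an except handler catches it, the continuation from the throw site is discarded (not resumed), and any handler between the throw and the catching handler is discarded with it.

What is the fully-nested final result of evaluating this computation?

Answer: [22]

Working:
throw(3) @ H0 caught ⇒ 22
H1 returns [22]
= [22]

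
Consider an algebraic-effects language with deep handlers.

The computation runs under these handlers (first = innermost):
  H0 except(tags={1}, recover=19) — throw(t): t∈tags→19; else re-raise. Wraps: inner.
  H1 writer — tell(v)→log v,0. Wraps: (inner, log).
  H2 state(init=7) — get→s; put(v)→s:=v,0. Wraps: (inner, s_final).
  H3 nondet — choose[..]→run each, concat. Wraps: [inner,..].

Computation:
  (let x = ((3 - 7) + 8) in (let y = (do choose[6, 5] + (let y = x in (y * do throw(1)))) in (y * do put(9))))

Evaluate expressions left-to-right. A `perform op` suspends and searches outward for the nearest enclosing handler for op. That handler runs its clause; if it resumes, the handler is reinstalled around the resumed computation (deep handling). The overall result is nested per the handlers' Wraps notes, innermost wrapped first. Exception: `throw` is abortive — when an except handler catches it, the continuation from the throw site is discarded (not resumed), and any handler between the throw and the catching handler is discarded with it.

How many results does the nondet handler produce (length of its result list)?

Answer: 2

Step-by-step:
choose[6, 5] @ H3
  branch[0] choose=6:
    throw(1) @ H0 caught ⇒ 19
    H1 returns (19, ())
    H2 returns ((19, ()), 7)
    H3 returns [((19, ()), 7)]
  branch[1] choose=5:
    throw(1) @ H0 caught ⇒ 19
    H1 returns (19, ())
    H2 returns ((19, ()), 7)
    H3 returns [((19, ()), 7)]
= [((19, ()), 7), ((19, ()), 7)]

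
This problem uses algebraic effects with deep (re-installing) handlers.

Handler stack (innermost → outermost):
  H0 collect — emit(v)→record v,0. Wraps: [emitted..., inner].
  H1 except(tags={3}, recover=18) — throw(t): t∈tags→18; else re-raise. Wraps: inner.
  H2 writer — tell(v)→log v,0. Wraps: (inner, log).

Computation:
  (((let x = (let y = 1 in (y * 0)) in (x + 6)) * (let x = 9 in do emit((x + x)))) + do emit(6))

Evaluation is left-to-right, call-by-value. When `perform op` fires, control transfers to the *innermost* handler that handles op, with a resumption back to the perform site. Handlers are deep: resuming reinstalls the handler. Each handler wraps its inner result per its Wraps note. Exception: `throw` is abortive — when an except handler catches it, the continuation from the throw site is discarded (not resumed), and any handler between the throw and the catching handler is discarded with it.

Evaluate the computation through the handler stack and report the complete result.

Working:
emit(18) @ H0 ⇒ out+=18
emit(6) @ H0 ⇒ out+=6
H0 returns [18, 6, 0]
H1 returns [18, 6, 0]
H2 returns ([18, 6, 0], ())
= ([18, 6, 0], ())

Answer: ([18, 6, 0], ())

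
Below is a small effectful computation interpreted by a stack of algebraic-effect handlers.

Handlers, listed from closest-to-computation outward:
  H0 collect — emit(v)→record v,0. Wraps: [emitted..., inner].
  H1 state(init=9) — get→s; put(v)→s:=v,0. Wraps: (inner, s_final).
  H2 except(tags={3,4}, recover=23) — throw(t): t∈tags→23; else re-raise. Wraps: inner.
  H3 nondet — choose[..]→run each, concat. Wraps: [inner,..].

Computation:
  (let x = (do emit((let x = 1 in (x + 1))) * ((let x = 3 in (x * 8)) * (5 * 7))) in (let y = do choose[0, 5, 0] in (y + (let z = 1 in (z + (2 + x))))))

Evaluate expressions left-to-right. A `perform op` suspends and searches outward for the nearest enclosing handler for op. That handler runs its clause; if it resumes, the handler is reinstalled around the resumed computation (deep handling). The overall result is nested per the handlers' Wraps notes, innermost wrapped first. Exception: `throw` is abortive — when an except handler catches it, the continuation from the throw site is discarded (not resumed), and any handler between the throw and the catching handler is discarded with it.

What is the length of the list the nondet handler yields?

Answer: 3

Working:
emit(2) @ H0 ⇒ out+=2
choose[0, 5, 0] @ H3
  branch[0] choose=0:
    H0 returns [2, 3]
    H1 returns ([2, 3], 9)
    H2 returns ([2, 3], 9)
    H3 returns [([2, 3], 9)]
  branch[1] choose=5:
    H0 returns [2, 8]
    H1 returns ([2, 8], 9)
    H2 returns ([2, 8], 9)
    H3 returns [([2, 8], 9)]
  branch[2] choose=0:
    H0 returns [2, 3]
    H1 returns ([2, 3], 9)
    H2 returns ([2, 3], 9)
    H3 returns [([2, 3], 9)]
= [([2, 3], 9), ([2, 8], 9), ([2, 3], 9)]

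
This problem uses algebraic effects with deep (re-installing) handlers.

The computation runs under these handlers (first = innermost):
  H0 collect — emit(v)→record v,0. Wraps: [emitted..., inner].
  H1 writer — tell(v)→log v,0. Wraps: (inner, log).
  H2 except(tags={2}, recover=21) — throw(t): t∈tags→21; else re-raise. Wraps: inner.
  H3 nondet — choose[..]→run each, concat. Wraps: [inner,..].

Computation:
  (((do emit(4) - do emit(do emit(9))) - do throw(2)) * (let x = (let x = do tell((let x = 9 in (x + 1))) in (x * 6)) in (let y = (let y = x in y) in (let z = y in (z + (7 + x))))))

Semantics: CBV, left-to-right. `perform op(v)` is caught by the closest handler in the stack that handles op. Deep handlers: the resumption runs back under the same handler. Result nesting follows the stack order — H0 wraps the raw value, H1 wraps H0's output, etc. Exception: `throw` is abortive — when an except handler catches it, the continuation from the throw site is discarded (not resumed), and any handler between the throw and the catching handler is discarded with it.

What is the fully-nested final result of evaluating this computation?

Step-by-step:
emit(4) @ H0 ⇒ out+=4
emit(9) @ H0 ⇒ out+=9
emit(0) @ H0 ⇒ out+=0
throw(2) @ H2 caught ⇒ 21
H3 returns [21]
= [21]

Answer: [21]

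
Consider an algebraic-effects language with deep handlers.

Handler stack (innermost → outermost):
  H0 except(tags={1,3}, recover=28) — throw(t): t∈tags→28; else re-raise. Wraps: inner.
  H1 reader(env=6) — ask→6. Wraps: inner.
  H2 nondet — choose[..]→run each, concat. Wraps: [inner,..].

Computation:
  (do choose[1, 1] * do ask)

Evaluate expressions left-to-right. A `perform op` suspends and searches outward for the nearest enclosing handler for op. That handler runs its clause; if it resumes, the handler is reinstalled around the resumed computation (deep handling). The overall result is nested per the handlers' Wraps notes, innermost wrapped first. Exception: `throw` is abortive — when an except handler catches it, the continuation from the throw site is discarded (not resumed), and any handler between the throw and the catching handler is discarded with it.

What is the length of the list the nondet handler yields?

Answer: 2

Working:
choose[1, 1] @ H2
  branch[0] choose=1:
    ask @ H1 ⇒ 6
    H0 returns 6
    H1 returns 6
    H2 returns [6]
  branch[1] choose=1:
    ask @ H1 ⇒ 6
    H0 returns 6
    H1 returns 6
    H2 returns [6]
= [6, 6]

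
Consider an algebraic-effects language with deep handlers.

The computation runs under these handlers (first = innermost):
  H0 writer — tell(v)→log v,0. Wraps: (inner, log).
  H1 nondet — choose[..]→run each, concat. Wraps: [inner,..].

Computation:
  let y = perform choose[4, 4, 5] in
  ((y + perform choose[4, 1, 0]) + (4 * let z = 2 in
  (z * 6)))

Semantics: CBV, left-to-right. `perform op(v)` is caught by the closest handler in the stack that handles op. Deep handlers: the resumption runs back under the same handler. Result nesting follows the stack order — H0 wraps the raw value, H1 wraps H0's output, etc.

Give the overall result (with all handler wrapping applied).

Answer: [(56, ()), (53, ()), (52, ()), (56, ()), (53, ()), (52, ()), (57, ()), (54, ()), (53, ())]

Evaluation trace:
choose[4, 4, 5] @ H1
  branch[0] choose=4:
    choose[4, 1, 0] @ H1
      branch[0] choose=4:
        H0 returns (56, ())
        H1 returns [(56, ())]
      branch[1] choose=1:
        H0 returns (53, ())
        H1 returns [(53, ())]
      branch[2] choose=0:
        H0 returns (52, ())
        H1 returns [(52, ())]
  branch[1] choose=4:
    choose[4, 1, 0] @ H1
      branch[0] choose=4:
        H0 returns (56, ())
        H1 returns [(56, ())]
      branch[1] choose=1:
        H0 returns (53, ())
        H1 returns [(53, ())]
      branch[2] choose=0:
        H0 returns (52, ())
        H1 returns [(52, ())]
  branch[2] choose=5:
    choose[4, 1, 0] @ H1
      branch[0] choose=4:
        H0 returns (57, ())
        H1 returns [(57, ())]
      branch[1] choose=1:
        H0 returns (54, ())
        H1 returns [(54, ())]
      branch[2] choose=0:
        H0 returns (53, ())
        H1 returns [(53, ())]
= [(56, ()), (53, ()), (52, ()), (56, ()), (53, ()), (52, ()), (57, ()), (54, ()), (53, ())]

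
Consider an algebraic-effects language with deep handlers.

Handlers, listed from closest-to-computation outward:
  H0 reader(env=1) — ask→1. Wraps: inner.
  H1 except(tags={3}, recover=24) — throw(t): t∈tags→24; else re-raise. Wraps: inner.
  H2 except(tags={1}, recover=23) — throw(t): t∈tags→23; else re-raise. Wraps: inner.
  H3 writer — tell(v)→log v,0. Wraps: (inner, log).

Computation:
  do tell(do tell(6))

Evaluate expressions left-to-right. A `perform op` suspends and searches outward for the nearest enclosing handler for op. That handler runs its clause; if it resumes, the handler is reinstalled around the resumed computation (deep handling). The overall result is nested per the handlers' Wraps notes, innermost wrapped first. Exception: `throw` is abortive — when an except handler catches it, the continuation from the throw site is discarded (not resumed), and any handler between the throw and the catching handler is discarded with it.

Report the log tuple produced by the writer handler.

Answer: (6, 0)

Evaluation trace:
tell(6) @ H3 ⇒ log+=6
tell(0) @ H3 ⇒ log+=0
H0 returns 0
H1 returns 0
H2 returns 0
H3 returns (0, (6, 0))
= (0, (6, 0))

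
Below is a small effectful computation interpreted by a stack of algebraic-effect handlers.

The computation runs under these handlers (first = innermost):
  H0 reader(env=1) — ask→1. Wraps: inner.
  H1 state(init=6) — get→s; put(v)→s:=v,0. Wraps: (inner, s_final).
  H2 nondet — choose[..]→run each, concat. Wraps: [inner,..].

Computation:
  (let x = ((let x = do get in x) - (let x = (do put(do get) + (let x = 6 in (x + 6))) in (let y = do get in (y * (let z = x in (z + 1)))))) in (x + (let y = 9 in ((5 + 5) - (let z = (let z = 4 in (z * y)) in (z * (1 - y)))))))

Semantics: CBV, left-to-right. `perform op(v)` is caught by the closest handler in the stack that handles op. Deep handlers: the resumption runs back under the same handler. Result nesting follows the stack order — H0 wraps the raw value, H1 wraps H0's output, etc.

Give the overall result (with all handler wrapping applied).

Answer: [(226, 6)]

Evaluation trace:
get @ H1 ⇒ 6
get @ H1 ⇒ 6
put(6) @ H1 ⇒ s:=6
get @ H1 ⇒ 6
H0 returns 226
H1 returns (226, 6)
H2 returns [(226, 6)]
= [(226, 6)]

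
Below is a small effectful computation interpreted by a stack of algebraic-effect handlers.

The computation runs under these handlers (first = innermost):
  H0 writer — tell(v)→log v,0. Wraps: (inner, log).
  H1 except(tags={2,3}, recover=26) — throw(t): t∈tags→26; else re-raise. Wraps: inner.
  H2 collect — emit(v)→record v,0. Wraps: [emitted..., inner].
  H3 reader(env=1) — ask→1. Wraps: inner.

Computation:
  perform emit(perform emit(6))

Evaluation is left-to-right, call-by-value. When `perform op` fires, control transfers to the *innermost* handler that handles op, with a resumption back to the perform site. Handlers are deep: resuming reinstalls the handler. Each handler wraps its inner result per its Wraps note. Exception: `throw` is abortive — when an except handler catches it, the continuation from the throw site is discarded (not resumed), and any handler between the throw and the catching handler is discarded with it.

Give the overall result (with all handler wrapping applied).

Step-by-step:
emit(6) @ H2 ⇒ out+=6
emit(0) @ H2 ⇒ out+=0
H0 returns (0, ())
H1 returns (0, ())
H2 returns [6, 0, (0, ())]
H3 returns [6, 0, (0, ())]
= [6, 0, (0, ())]

Answer: [6, 0, (0, ())]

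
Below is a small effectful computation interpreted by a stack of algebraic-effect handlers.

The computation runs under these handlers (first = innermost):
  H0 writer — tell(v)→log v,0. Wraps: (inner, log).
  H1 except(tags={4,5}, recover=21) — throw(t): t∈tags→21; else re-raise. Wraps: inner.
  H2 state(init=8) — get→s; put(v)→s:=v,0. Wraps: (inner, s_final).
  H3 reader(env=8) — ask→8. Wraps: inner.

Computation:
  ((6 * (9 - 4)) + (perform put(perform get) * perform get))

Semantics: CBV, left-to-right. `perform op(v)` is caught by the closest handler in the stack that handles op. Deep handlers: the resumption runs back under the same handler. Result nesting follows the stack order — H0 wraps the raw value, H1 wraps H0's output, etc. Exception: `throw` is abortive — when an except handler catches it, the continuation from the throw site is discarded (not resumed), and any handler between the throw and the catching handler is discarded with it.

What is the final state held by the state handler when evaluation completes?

Evaluation trace:
get @ H2 ⇒ 8
put(8) @ H2 ⇒ s:=8
get @ H2 ⇒ 8
H0 returns (30, ())
H1 returns (30, ())
H2 returns ((30, ()), 8)
H3 returns ((30, ()), 8)
= ((30, ()), 8)

Answer: 8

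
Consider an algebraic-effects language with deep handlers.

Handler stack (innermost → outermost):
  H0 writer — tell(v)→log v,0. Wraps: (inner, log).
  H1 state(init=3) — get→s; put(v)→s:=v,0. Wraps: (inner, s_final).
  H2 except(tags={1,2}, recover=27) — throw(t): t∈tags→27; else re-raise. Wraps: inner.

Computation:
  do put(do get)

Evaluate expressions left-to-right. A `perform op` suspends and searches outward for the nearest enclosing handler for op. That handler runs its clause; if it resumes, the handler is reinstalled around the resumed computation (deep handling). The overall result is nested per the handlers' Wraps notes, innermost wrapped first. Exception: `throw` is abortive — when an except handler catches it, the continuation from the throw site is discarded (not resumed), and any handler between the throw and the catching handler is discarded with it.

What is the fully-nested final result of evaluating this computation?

Evaluation trace:
get @ H1 ⇒ 3
put(3) @ H1 ⇒ s:=3
H0 returns (0, ())
H1 returns ((0, ()), 3)
H2 returns ((0, ()), 3)
= ((0, ()), 3)

Answer: ((0, ()), 3)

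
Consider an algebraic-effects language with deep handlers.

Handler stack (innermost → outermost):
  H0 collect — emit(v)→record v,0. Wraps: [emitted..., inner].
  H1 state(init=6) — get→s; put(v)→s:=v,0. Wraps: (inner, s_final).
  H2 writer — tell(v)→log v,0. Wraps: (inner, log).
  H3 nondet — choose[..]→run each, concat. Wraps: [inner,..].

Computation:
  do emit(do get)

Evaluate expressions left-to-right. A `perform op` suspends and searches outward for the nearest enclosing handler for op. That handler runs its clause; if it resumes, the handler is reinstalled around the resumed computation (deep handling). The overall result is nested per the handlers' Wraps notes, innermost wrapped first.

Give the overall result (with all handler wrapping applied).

Answer: [(([6, 0], 6), ())]

Working:
get @ H1 ⇒ 6
emit(6) @ H0 ⇒ out+=6
H0 returns [6, 0]
H1 returns ([6, 0], 6)
H2 returns (([6, 0], 6), ())
H3 returns [(([6, 0], 6), ())]
= [(([6, 0], 6), ())]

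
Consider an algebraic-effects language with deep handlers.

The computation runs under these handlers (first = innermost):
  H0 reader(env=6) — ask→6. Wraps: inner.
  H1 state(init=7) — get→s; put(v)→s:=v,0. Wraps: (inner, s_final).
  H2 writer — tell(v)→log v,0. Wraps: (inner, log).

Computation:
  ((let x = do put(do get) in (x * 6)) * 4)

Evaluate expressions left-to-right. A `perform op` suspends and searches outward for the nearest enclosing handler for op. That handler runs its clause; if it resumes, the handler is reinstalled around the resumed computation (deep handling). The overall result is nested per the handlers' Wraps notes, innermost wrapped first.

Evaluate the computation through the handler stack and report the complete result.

Step-by-step:
get @ H1 ⇒ 7
put(7) @ H1 ⇒ s:=7
H0 returns 0
H1 returns (0, 7)
H2 returns ((0, 7), ())
= ((0, 7), ())

Answer: ((0, 7), ())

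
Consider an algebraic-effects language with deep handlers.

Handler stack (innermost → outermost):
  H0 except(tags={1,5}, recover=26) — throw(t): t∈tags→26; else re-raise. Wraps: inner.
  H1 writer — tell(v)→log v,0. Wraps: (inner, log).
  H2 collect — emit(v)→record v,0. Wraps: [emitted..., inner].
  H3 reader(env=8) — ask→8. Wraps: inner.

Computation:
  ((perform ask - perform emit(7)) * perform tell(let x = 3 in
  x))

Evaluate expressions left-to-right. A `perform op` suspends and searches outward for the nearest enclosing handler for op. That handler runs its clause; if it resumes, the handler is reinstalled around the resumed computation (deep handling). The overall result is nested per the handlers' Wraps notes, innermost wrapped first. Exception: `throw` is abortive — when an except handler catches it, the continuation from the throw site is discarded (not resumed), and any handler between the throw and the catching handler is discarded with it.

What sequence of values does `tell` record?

Answer: (3)

Step-by-step:
ask @ H3 ⇒ 8
emit(7) @ H2 ⇒ out+=7
tell(3) @ H1 ⇒ log+=3
H0 returns 0
H1 returns (0, (3))
H2 returns [7, (0, (3))]
H3 returns [7, (0, (3))]
= [7, (0, (3))]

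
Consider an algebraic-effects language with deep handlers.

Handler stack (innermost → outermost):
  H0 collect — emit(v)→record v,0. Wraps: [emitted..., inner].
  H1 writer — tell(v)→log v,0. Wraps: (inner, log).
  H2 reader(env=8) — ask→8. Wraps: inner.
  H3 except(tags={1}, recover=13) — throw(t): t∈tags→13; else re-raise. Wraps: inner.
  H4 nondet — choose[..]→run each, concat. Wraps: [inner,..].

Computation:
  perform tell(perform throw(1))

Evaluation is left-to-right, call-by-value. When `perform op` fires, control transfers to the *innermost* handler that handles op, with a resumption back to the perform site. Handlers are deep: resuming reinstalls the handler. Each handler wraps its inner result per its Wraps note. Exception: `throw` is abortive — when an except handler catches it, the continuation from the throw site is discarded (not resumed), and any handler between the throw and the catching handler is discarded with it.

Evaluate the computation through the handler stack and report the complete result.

Working:
throw(1) @ H3 caught ⇒ 13
H4 returns [13]
= [13]

Answer: [13]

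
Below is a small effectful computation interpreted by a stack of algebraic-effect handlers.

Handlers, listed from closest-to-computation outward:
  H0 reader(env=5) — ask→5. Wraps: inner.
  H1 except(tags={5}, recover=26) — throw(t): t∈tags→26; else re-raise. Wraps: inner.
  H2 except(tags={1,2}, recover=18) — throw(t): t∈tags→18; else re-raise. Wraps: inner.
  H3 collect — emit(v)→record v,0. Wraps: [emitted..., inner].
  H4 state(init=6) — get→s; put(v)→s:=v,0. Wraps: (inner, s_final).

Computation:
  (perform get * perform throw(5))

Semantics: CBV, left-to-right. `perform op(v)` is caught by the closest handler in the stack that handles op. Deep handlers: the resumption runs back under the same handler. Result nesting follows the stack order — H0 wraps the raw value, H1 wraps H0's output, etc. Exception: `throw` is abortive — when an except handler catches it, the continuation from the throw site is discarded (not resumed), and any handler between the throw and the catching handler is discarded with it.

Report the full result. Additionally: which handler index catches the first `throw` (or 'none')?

Working:
get @ H4 ⇒ 6
throw(5) @ H1 caught ⇒ 26
H2 returns 26
H3 returns [26]
H4 returns ([26], 6)
= ([26], 6)

Answer: ([26], 6) ; first throw caught by: H1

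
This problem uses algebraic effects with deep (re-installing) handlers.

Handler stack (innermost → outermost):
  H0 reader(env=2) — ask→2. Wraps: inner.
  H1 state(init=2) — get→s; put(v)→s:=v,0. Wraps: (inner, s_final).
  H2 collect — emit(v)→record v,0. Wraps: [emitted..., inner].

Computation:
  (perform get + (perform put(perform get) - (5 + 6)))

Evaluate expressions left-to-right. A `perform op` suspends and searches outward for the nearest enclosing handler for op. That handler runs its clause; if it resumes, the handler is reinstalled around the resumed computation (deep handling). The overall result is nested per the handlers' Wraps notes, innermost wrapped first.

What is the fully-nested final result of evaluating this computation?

Answer: [(-9, 2)]

Working:
get @ H1 ⇒ 2
get @ H1 ⇒ 2
put(2) @ H1 ⇒ s:=2
H0 returns -9
H1 returns (-9, 2)
H2 returns [(-9, 2)]
= [(-9, 2)]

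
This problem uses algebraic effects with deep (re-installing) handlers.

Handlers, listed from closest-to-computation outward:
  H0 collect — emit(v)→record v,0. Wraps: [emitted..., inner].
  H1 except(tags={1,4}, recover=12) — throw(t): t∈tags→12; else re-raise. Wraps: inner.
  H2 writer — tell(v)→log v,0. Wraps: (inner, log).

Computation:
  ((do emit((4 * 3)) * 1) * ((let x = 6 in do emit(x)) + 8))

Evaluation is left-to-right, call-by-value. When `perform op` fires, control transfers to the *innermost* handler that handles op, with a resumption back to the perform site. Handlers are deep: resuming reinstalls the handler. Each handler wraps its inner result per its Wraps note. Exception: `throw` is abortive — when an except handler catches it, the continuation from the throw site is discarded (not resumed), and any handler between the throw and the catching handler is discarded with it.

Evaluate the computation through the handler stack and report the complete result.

Answer: ([12, 6, 0], ())

Step-by-step:
emit(12) @ H0 ⇒ out+=12
emit(6) @ H0 ⇒ out+=6
H0 returns [12, 6, 0]
H1 returns [12, 6, 0]
H2 returns ([12, 6, 0], ())
= ([12, 6, 0], ())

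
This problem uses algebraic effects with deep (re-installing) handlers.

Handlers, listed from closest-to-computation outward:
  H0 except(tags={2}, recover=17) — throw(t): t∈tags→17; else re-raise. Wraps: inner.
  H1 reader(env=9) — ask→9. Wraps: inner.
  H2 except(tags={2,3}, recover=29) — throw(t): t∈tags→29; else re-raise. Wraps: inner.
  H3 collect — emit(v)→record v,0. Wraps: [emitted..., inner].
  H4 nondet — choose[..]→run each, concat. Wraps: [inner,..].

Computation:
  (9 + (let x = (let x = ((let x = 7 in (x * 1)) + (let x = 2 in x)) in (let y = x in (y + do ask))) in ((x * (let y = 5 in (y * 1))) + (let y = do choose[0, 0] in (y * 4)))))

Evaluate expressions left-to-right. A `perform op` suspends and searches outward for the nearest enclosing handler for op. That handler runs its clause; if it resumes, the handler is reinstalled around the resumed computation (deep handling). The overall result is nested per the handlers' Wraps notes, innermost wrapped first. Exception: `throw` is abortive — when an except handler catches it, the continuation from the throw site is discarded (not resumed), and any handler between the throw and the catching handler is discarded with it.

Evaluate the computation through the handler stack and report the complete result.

Answer: [[99], [99]]

Evaluation trace:
ask @ H1 ⇒ 9
choose[0, 0] @ H4
  branch[0] choose=0:
    H0 returns 99
    H1 returns 99
    H2 returns 99
    H3 returns [99]
    H4 returns [[99]]
  branch[1] choose=0:
    H0 returns 99
    H1 returns 99
    H2 returns 99
    H3 returns [99]
    H4 returns [[99]]
= [[99], [99]]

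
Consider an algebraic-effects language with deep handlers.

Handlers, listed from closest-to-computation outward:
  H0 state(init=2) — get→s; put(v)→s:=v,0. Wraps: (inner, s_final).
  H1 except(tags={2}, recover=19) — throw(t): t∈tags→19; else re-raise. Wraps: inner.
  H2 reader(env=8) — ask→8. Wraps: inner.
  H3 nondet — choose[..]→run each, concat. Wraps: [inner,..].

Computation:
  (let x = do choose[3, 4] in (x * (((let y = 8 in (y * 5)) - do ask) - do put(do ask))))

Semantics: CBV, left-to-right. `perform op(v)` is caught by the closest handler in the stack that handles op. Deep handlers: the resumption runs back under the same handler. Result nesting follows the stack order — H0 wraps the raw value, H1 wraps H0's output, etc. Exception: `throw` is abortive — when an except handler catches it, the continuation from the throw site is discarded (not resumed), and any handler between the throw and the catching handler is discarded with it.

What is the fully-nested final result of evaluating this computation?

Evaluation trace:
choose[3, 4] @ H3
  branch[0] choose=3:
    ask @ H2 ⇒ 8
    ask @ H2 ⇒ 8
    put(8) @ H0 ⇒ s:=8
    H0 returns (96, 8)
    H1 returns (96, 8)
    H2 returns (96, 8)
    H3 returns [(96, 8)]
  branch[1] choose=4:
    ask @ H2 ⇒ 8
    ask @ H2 ⇒ 8
    put(8) @ H0 ⇒ s:=8
    H0 returns (128, 8)
    H1 returns (128, 8)
    H2 returns (128, 8)
    H3 returns [(128, 8)]
= [(96, 8), (128, 8)]

Answer: [(96, 8), (128, 8)]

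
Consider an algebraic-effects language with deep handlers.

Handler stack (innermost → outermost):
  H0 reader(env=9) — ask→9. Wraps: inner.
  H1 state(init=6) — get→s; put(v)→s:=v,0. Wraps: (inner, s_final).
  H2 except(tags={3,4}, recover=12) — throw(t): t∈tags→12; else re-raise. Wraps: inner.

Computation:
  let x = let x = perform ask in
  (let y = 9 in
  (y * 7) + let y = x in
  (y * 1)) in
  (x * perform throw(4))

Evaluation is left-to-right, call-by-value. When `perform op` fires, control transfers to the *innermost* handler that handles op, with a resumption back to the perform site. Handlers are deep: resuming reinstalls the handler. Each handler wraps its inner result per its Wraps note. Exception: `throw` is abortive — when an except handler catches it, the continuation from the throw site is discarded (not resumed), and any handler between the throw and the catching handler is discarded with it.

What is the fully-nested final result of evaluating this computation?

Answer: 12

Evaluation trace:
ask @ H0 ⇒ 9
throw(4) @ H2 caught ⇒ 12
= 12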